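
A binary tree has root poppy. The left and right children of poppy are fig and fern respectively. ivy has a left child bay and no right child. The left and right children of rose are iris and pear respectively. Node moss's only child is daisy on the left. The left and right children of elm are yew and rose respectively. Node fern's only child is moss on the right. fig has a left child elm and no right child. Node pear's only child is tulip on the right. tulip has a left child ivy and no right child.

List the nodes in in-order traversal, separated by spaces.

yew elm iris rose pear bay ivy tulip fig poppy fern daisy moss

In-order visits the left subtree, then the node, then the right subtree.
At poppy: go left to fig.
  At fig: go left to elm.
    At elm: go left to yew.
      yew is a leaf — visit yew.
    Visit elm.
    At elm: go right to rose.
      At rose: go left to iris.
        iris is a leaf — visit iris.
      Visit rose.
      At rose: go right to pear.
        At pear: no left child.
        Visit pear.
        At pear: go right to tulip.
          At tulip: go left to ivy.
            At ivy: go left to bay.
              bay is a leaf — visit bay.
            Visit ivy.
            At ivy: no right child.
          Visit tulip.
          At tulip: no right child.
  Visit fig.
  At fig: no right child.
Visit poppy.
At poppy: go right to fern.
  At fern: no left child.
  Visit fern.
  At fern: go right to moss.
    At moss: go left to daisy.
      daisy is a leaf — visit daisy.
    Visit moss.
    At moss: no right child.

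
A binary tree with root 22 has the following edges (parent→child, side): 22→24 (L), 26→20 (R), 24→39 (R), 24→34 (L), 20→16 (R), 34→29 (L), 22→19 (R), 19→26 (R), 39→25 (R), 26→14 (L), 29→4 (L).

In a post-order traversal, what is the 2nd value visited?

Post-order visits the left subtree, then the right subtree, then the node.
At 22: go left to 24.
  At 24: go left to 34.
    At 34: go left to 29.
      At 29: go left to 4.
        4 is a leaf — visit 4.
      At 29: no right child.
      Visit 29.
    At 34: no right child.
    Visit 34.
  At 24: go right to 39.
    At 39: no left child.
    At 39: go right to 25.
      25 is a leaf — visit 25.
    Visit 39.
  Visit 24.
At 22: go right to 19.
  At 19: no left child.
  At 19: go right to 26.
    At 26: go left to 14.
      14 is a leaf — visit 14.
    At 26: go right to 20.
      At 20: no left child.
      At 20: go right to 16.
        16 is a leaf — visit 16.
      Visit 20.
    Visit 26.
  Visit 19.
Visit 22.
Full post-order sequence: 4, 29, 34, 25, 39, 24, 14, 16, 20, 26, 19, 22.

29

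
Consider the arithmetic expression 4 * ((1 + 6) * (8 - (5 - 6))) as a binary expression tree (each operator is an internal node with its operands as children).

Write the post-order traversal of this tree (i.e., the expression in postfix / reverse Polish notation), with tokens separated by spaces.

4 1 6 + 8 5 6 - - * *

Post-order on an expression tree gives postfix notation: for each operator, emit left operand, right operand, then the operator.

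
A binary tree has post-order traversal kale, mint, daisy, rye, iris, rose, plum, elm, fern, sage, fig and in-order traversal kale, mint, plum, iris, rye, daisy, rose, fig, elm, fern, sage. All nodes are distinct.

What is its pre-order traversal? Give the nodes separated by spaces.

The last element of post-order is the root; it splits in-order into left and right subtrees.
Root fig: left subtree has 7 nodes {kale, mint, plum, iris, rye, daisy, rose}, right has 3 {elm, fern, sage}.
  Root plum: left subtree has 2 nodes {kale, mint}, right has 4 {iris, rye, daisy, rose}.
    Root mint: left subtree has 1 node {kale}, right has 0 { }.
    Root rose: left subtree has 3 nodes {iris, rye, daisy}, right has 0 { }.
      Root iris: left subtree has 0 nodes { }, right has 2 {rye, daisy}.
        Root rye: left subtree has 0 nodes { }, right has 1 {daisy}.
  Root sage: left subtree has 2 nodes {elm, fern}, right has 0 { }.
    Root fern: left subtree has 1 node {elm}, right has 0 { }.

fig plum mint kale rose iris rye daisy sage fern elm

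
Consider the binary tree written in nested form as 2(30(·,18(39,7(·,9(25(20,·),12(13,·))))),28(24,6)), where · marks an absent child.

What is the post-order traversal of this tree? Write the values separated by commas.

39, 20, 25, 13, 12, 9, 7, 18, 30, 24, 6, 28, 2

Post-order visits the left subtree, then the right subtree, then the node.
At 2: go left to 30.
  At 30: no left child.
  At 30: go right to 18.
    At 18: go left to 39.
      39 is a leaf — visit 39.
    At 18: go right to 7.
      At 7: no left child.
      At 7: go right to 9.
        At 9: go left to 25.
          At 25: go left to 20.
            20 is a leaf — visit 20.
          At 25: no right child.
          Visit 25.
        At 9: go right to 12.
          At 12: go left to 13.
            13 is a leaf — visit 13.
          At 12: no right child.
          Visit 12.
        Visit 9.
      Visit 7.
    Visit 18.
  Visit 30.
At 2: go right to 28.
  At 28: go left to 24.
    24 is a leaf — visit 24.
  At 28: go right to 6.
    6 is a leaf — visit 6.
  Visit 28.
Visit 2.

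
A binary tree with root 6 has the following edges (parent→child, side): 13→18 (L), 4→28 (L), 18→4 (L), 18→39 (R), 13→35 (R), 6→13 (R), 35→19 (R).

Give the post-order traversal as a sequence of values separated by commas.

Post-order visits the left subtree, then the right subtree, then the node.
At 6: no left child.
At 6: go right to 13.
  At 13: go left to 18.
    At 18: go left to 4.
      At 4: go left to 28.
        28 is a leaf — visit 28.
      At 4: no right child.
      Visit 4.
    At 18: go right to 39.
      39 is a leaf — visit 39.
    Visit 18.
  At 13: go right to 35.
    At 35: no left child.
    At 35: go right to 19.
      19 is a leaf — visit 19.
    Visit 35.
  Visit 13.
Visit 6.

28, 4, 39, 18, 19, 35, 13, 6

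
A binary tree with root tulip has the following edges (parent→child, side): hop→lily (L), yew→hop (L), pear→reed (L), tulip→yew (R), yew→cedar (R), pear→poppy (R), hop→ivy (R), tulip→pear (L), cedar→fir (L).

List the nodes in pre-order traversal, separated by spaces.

tulip pear reed poppy yew hop lily ivy cedar fir

Pre-order visits the node, then its left subtree, then its right subtree.
Visit tulip.
At tulip: go left to pear.
  Visit pear.
  At pear: go left to reed.
    reed is a leaf — visit reed.
  At pear: go right to poppy.
    poppy is a leaf — visit poppy.
At tulip: go right to yew.
  Visit yew.
  At yew: go left to hop.
    Visit hop.
    At hop: go left to lily.
      lily is a leaf — visit lily.
    At hop: go right to ivy.
      ivy is a leaf — visit ivy.
  At yew: go right to cedar.
    Visit cedar.
    At cedar: go left to fir.
      fir is a leaf — visit fir.
    At cedar: no right child.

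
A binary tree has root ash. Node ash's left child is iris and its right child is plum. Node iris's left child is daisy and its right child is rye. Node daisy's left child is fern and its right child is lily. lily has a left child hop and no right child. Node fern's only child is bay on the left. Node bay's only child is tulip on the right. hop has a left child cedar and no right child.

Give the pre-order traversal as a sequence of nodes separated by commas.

ash, iris, daisy, fern, bay, tulip, lily, hop, cedar, rye, plum

Pre-order visits the node, then its left subtree, then its right subtree.
Visit ash.
At ash: go left to iris.
  Visit iris.
  At iris: go left to daisy.
    Visit daisy.
    At daisy: go left to fern.
      Visit fern.
      At fern: go left to bay.
        Visit bay.
        At bay: no left child.
        At bay: go right to tulip.
          tulip is a leaf — visit tulip.
      At fern: no right child.
    At daisy: go right to lily.
      Visit lily.
      At lily: go left to hop.
        Visit hop.
        At hop: go left to cedar.
          cedar is a leaf — visit cedar.
        At hop: no right child.
      At lily: no right child.
  At iris: go right to rye.
    rye is a leaf — visit rye.
At ash: go right to plum.
  plum is a leaf — visit plum.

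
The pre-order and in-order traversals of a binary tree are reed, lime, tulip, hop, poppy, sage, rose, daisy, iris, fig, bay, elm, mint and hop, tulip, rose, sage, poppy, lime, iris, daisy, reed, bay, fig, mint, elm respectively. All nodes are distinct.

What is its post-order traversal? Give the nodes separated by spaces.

The first element of pre-order is the root; it splits in-order into left and right subtrees.
Root reed: left subtree has 8 nodes {hop, tulip, rose, sage, poppy, lime, iris, daisy}, right has 4 {bay, fig, mint, elm}.
  Root lime: left subtree has 5 nodes {hop, tulip, rose, sage, poppy}, right has 2 {iris, daisy}.
    Root tulip: left subtree has 1 node {hop}, right has 3 {rose, sage, poppy}.
      Root poppy: left subtree has 2 nodes {rose, sage}, right has 0 { }.
        Root sage: left subtree has 1 node {rose}, right has 0 { }.
    Root daisy: left subtree has 1 node {iris}, right has 0 { }.
  Root fig: left subtree has 1 node {bay}, right has 2 {mint, elm}.
    Root elm: left subtree has 1 node {mint}, right has 0 { }.

hop rose sage poppy tulip iris daisy lime bay mint elm fig reed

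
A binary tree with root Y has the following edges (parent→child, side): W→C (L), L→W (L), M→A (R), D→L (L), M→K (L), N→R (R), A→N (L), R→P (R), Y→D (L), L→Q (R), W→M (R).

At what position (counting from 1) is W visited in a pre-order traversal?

Pre-order visits the node, then its left subtree, then its right subtree.
Visit Y.
At Y: go left to D.
  Visit D.
  At D: go left to L.
    Visit L.
    At L: go left to W.
      Visit W.
      At W: go left to C.
        C is a leaf — visit C.
      At W: go right to M.
        Visit M.
        At M: go left to K.
          K is a leaf — visit K.
        At M: go right to A.
          Visit A.
          At A: go left to N.
            Visit N.
            At N: no left child.
            At N: go right to R.
              Visit R.
              At R: no left child.
              At R: go right to P.
                P is a leaf — visit P.
          At A: no right child.
    At L: go right to Q.
      Q is a leaf — visit Q.
  At D: no right child.
At Y: no right child.
Full pre-order sequence: Y, D, L, W, C, M, K, A, N, R, P, Q.

4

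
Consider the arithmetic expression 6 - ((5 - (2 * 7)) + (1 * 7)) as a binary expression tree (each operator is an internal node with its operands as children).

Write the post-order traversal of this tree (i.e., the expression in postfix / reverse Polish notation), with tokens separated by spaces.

Post-order on an expression tree gives postfix notation: for each operator, emit left operand, right operand, then the operator.

6 5 2 7 * - 1 7 * + -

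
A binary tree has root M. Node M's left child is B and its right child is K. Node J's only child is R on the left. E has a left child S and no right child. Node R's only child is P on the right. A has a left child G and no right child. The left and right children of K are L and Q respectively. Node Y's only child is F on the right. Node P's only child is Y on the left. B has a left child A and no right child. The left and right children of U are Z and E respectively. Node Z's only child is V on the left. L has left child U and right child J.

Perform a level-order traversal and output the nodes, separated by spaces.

M B K A L Q G U J Z E R V S P Y F

Level-order visits nodes level by level from the root, left to right within each level.
Level 0: M
Level 1: B, K
Level 2: A, L, Q
Level 3: G, U, J
Level 4: Z, E, R
Level 5: V, S, P
Level 6: Y
Level 7: F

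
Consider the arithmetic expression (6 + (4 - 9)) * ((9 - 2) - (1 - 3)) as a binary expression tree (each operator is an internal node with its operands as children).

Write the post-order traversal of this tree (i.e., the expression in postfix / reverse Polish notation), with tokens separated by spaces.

Post-order on an expression tree gives postfix notation: for each operator, emit left operand, right operand, then the operator.

6 4 9 - + 9 2 - 1 3 - - *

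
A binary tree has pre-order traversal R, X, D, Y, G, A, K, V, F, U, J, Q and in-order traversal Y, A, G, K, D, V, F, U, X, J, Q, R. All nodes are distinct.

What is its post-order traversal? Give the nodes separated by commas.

The first element of pre-order is the root; it splits in-order into left and right subtrees.
Root R: left subtree has 11 nodes {Y, A, G, K, D, V, F, U, X, J, Q}, right has 0 { }.
  Root X: left subtree has 8 nodes {Y, A, G, K, D, V, F, U}, right has 2 {J, Q}.
    Root D: left subtree has 4 nodes {Y, A, G, K}, right has 3 {V, F, U}.
      Root Y: left subtree has 0 nodes { }, right has 3 {A, G, K}.
        Root G: left subtree has 1 node {A}, right has 1 {K}.
      Root V: left subtree has 0 nodes { }, right has 2 {F, U}.
        Root F: left subtree has 0 nodes { }, right has 1 {U}.
    Root J: left subtree has 0 nodes { }, right has 1 {Q}.

A, K, G, Y, U, F, V, D, Q, J, X, R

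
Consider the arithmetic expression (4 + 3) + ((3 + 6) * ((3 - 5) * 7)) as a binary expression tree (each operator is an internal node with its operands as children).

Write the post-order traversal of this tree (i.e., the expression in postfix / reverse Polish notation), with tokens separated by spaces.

4 3 + 3 6 + 3 5 - 7 * * +

Post-order on an expression tree gives postfix notation: for each operator, emit left operand, right operand, then the operator.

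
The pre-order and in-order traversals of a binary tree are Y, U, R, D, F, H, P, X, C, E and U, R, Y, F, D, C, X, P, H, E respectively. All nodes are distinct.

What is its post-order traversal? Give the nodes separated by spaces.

The first element of pre-order is the root; it splits in-order into left and right subtrees.
Root Y: left subtree has 2 nodes {U, R}, right has 7 {F, D, C, X, P, H, E}.
  Root U: left subtree has 0 nodes { }, right has 1 {R}.
  Root D: left subtree has 1 node {F}, right has 5 {C, X, P, H, E}.
    Root H: left subtree has 3 nodes {C, X, P}, right has 1 {E}.
      Root P: left subtree has 2 nodes {C, X}, right has 0 { }.
        Root X: left subtree has 1 node {C}, right has 0 { }.

R U F C X P E H D Y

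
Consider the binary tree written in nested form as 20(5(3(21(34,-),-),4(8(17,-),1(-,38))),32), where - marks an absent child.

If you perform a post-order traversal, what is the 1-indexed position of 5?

Post-order visits the left subtree, then the right subtree, then the node.
At 20: go left to 5.
  At 5: go left to 3.
    At 3: go left to 21.
      At 21: go left to 34.
        34 is a leaf — visit 34.
      At 21: no right child.
      Visit 21.
    At 3: no right child.
    Visit 3.
  At 5: go right to 4.
    At 4: go left to 8.
      At 8: go left to 17.
        17 is a leaf — visit 17.
      At 8: no right child.
      Visit 8.
    At 4: go right to 1.
      At 1: no left child.
      At 1: go right to 38.
        38 is a leaf — visit 38.
      Visit 1.
    Visit 4.
  Visit 5.
At 20: go right to 32.
  32 is a leaf — visit 32.
Visit 20.
Full post-order sequence: 34, 21, 3, 17, 8, 38, 1, 4, 5, 32, 20.

9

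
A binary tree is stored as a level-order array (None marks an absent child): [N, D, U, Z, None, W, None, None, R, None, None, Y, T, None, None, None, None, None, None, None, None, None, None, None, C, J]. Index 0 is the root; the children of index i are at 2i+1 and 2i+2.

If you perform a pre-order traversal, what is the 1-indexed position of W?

6

Pre-order visits the node, then its left subtree, then its right subtree.
Visit N.
At N: go left to D.
  Visit D.
  At D: go left to Z.
    Visit Z.
    At Z: no left child.
    At Z: go right to R.
      R is a leaf — visit R.
  At D: no right child.
At N: go right to U.
  Visit U.
  At U: go left to W.
    Visit W.
    At W: go left to Y.
      Visit Y.
      At Y: no left child.
      At Y: go right to C.
        C is a leaf — visit C.
    At W: go right to T.
      Visit T.
      At T: go left to J.
        J is a leaf — visit J.
      At T: no right child.
  At U: no right child.
Full pre-order sequence: N, D, Z, R, U, W, Y, C, T, J.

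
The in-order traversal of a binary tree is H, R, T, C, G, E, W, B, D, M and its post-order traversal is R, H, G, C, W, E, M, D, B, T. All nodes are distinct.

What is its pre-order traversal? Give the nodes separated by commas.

T, H, R, B, E, C, G, W, D, M

The last element of post-order is the root; it splits in-order into left and right subtrees.
Root T: left subtree has 2 nodes {H, R}, right has 7 {C, G, E, W, B, D, M}.
  Root H: left subtree has 0 nodes { }, right has 1 {R}.
  Root B: left subtree has 4 nodes {C, G, E, W}, right has 2 {D, M}.
    Root E: left subtree has 2 nodes {C, G}, right has 1 {W}.
      Root C: left subtree has 0 nodes { }, right has 1 {G}.
    Root D: left subtree has 0 nodes { }, right has 1 {M}.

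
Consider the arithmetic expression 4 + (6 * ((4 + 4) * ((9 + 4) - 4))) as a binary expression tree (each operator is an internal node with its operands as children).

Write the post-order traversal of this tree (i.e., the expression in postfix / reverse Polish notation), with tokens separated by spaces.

Post-order on an expression tree gives postfix notation: for each operator, emit left operand, right operand, then the operator.

4 6 4 4 + 9 4 + 4 - * * +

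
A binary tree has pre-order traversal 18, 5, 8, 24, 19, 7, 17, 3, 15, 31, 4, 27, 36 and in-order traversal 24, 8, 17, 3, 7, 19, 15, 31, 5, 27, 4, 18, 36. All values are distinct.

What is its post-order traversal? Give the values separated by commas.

24, 3, 17, 7, 31, 15, 19, 8, 27, 4, 5, 36, 18

The first element of pre-order is the root; it splits in-order into left and right subtrees.
Root 18: left subtree has 11 nodes {24, 8, 17, 3, 7, 19, 15, 31, 5, 27, 4}, right has 1 {36}.
  Root 5: left subtree has 8 nodes {24, 8, 17, 3, 7, 19, 15, 31}, right has 2 {27, 4}.
    Root 8: left subtree has 1 node {24}, right has 6 {17, 3, 7, 19, 15, 31}.
      Root 19: left subtree has 3 nodes {17, 3, 7}, right has 2 {15, 31}.
        Root 7: left subtree has 2 nodes {17, 3}, right has 0 { }.
          Root 17: left subtree has 0 nodes { }, right has 1 {3}.
        Root 15: left subtree has 0 nodes { }, right has 1 {31}.
    Root 4: left subtree has 1 node {27}, right has 0 { }.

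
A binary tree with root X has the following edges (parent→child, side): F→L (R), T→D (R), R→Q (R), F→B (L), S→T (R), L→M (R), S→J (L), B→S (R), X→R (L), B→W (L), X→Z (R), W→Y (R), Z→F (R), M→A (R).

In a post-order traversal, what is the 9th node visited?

Post-order visits the left subtree, then the right subtree, then the node.
At X: go left to R.
  At R: no left child.
  At R: go right to Q.
    Q is a leaf — visit Q.
  Visit R.
At X: go right to Z.
  At Z: no left child.
  At Z: go right to F.
    At F: go left to B.
      At B: go left to W.
        At W: no left child.
        At W: go right to Y.
          Y is a leaf — visit Y.
        Visit W.
      At B: go right to S.
        At S: go left to J.
          J is a leaf — visit J.
        At S: go right to T.
          At T: no left child.
          At T: go right to D.
            D is a leaf — visit D.
          Visit T.
        Visit S.
      Visit B.
    At F: go right to L.
      At L: no left child.
      At L: go right to M.
        At M: no left child.
        At M: go right to A.
          A is a leaf — visit A.
        Visit M.
      Visit L.
    Visit F.
  Visit Z.
Visit X.
Full post-order sequence: Q, R, Y, W, J, D, T, S, B, A, M, L, F, Z, X.

B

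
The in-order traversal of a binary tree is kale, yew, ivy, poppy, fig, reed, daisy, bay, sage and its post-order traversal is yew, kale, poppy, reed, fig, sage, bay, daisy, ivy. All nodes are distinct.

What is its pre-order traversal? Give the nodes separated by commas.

ivy, kale, yew, daisy, fig, poppy, reed, bay, sage

The last element of post-order is the root; it splits in-order into left and right subtrees.
Root ivy: left subtree has 2 nodes {kale, yew}, right has 6 {poppy, fig, reed, daisy, bay, sage}.
  Root kale: left subtree has 0 nodes { }, right has 1 {yew}.
  Root daisy: left subtree has 3 nodes {poppy, fig, reed}, right has 2 {bay, sage}.
    Root fig: left subtree has 1 node {poppy}, right has 1 {reed}.
    Root bay: left subtree has 0 nodes { }, right has 1 {sage}.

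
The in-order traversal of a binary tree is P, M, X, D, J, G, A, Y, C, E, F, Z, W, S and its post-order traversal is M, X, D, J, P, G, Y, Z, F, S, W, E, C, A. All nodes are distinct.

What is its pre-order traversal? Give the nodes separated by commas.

The last element of post-order is the root; it splits in-order into left and right subtrees.
Root A: left subtree has 6 nodes {P, M, X, D, J, G}, right has 7 {Y, C, E, F, Z, W, S}.
  Root G: left subtree has 5 nodes {P, M, X, D, J}, right has 0 { }.
    Root P: left subtree has 0 nodes { }, right has 4 {M, X, D, J}.
      Root J: left subtree has 3 nodes {M, X, D}, right has 0 { }.
        Root D: left subtree has 2 nodes {M, X}, right has 0 { }.
          Root X: left subtree has 1 node {M}, right has 0 { }.
  Root C: left subtree has 1 node {Y}, right has 5 {E, F, Z, W, S}.
    Root E: left subtree has 0 nodes { }, right has 4 {F, Z, W, S}.
      Root W: left subtree has 2 nodes {F, Z}, right has 1 {S}.
        Root F: left subtree has 0 nodes { }, right has 1 {Z}.

A, G, P, J, D, X, M, C, Y, E, W, F, Z, S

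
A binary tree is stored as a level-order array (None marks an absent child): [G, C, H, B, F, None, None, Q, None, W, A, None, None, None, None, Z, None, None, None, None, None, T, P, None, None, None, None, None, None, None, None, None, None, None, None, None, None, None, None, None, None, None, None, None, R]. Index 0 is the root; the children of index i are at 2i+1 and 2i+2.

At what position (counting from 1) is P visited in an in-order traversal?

10

In-order visits the left subtree, then the node, then the right subtree.
At G: go left to C.
  At C: go left to B.
    At B: go left to Q.
      At Q: go left to Z.
        Z is a leaf — visit Z.
      Visit Q.
      At Q: no right child.
    Visit B.
    At B: no right child.
  Visit C.
  At C: go right to F.
    At F: go left to W.
      W is a leaf — visit W.
    Visit F.
    At F: go right to A.
      At A: go left to T.
        At T: no left child.
        Visit T.
        At T: go right to R.
          R is a leaf — visit R.
      Visit A.
      At A: go right to P.
        P is a leaf — visit P.
Visit G.
At G: go right to H.
  H is a leaf — visit H.
Full in-order sequence: Z, Q, B, C, W, F, T, R, A, P, G, H.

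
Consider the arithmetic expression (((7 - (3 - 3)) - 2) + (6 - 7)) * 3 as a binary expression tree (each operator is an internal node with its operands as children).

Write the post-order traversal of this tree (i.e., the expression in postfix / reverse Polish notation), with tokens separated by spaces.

Post-order on an expression tree gives postfix notation: for each operator, emit left operand, right operand, then the operator.

7 3 3 - - 2 - 6 7 - + 3 *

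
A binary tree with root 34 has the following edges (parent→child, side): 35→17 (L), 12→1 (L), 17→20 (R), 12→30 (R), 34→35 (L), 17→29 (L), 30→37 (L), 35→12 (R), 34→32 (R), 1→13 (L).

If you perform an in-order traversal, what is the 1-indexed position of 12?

7

In-order visits the left subtree, then the node, then the right subtree.
At 34: go left to 35.
  At 35: go left to 17.
    At 17: go left to 29.
      29 is a leaf — visit 29.
    Visit 17.
    At 17: go right to 20.
      20 is a leaf — visit 20.
  Visit 35.
  At 35: go right to 12.
    At 12: go left to 1.
      At 1: go left to 13.
        13 is a leaf — visit 13.
      Visit 1.
      At 1: no right child.
    Visit 12.
    At 12: go right to 30.
      At 30: go left to 37.
        37 is a leaf — visit 37.
      Visit 30.
      At 30: no right child.
Visit 34.
At 34: go right to 32.
  32 is a leaf — visit 32.
Full in-order sequence: 29, 17, 20, 35, 13, 1, 12, 37, 30, 34, 32.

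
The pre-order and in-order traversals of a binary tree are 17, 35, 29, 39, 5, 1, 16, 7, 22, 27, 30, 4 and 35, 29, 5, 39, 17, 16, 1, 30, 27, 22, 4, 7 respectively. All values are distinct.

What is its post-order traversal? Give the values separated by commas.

5, 39, 29, 35, 16, 30, 27, 4, 22, 7, 1, 17

The first element of pre-order is the root; it splits in-order into left and right subtrees.
Root 17: left subtree has 4 nodes {35, 29, 5, 39}, right has 7 {16, 1, 30, 27, 22, 4, 7}.
  Root 35: left subtree has 0 nodes { }, right has 3 {29, 5, 39}.
    Root 29: left subtree has 0 nodes { }, right has 2 {5, 39}.
      Root 39: left subtree has 1 node {5}, right has 0 { }.
  Root 1: left subtree has 1 node {16}, right has 5 {30, 27, 22, 4, 7}.
    Root 7: left subtree has 4 nodes {30, 27, 22, 4}, right has 0 { }.
      Root 22: left subtree has 2 nodes {30, 27}, right has 1 {4}.
        Root 27: left subtree has 1 node {30}, right has 0 { }.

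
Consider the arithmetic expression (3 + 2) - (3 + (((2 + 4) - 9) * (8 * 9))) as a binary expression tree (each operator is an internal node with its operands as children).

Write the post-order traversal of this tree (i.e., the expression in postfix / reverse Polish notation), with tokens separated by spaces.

3 2 + 3 2 4 + 9 - 8 9 * * + -

Post-order on an expression tree gives postfix notation: for each operator, emit left operand, right operand, then the operator.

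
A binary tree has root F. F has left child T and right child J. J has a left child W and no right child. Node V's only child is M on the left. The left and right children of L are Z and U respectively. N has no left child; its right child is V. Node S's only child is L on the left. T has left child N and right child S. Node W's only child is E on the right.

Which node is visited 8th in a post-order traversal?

Post-order visits the left subtree, then the right subtree, then the node.
At F: go left to T.
  At T: go left to N.
    At N: no left child.
    At N: go right to V.
      At V: go left to M.
        M is a leaf — visit M.
      At V: no right child.
      Visit V.
    Visit N.
  At T: go right to S.
    At S: go left to L.
      At L: go left to Z.
        Z is a leaf — visit Z.
      At L: go right to U.
        U is a leaf — visit U.
      Visit L.
    At S: no right child.
    Visit S.
  Visit T.
At F: go right to J.
  At J: go left to W.
    At W: no left child.
    At W: go right to E.
      E is a leaf — visit E.
    Visit W.
  At J: no right child.
  Visit J.
Visit F.
Full post-order sequence: M, V, N, Z, U, L, S, T, E, W, J, F.

T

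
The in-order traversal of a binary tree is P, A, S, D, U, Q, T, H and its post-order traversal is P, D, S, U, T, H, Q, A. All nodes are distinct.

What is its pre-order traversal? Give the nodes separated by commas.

The last element of post-order is the root; it splits in-order into left and right subtrees.
Root A: left subtree has 1 node {P}, right has 6 {S, D, U, Q, T, H}.
  Root Q: left subtree has 3 nodes {S, D, U}, right has 2 {T, H}.
    Root U: left subtree has 2 nodes {S, D}, right has 0 { }.
      Root S: left subtree has 0 nodes { }, right has 1 {D}.
    Root H: left subtree has 1 node {T}, right has 0 { }.

A, P, Q, U, S, D, H, T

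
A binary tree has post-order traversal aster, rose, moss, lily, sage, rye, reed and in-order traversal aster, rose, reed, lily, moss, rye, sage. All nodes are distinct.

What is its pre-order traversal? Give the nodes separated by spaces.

reed rose aster rye lily moss sage

The last element of post-order is the root; it splits in-order into left and right subtrees.
Root reed: left subtree has 2 nodes {aster, rose}, right has 4 {lily, moss, rye, sage}.
  Root rose: left subtree has 1 node {aster}, right has 0 { }.
  Root rye: left subtree has 2 nodes {lily, moss}, right has 1 {sage}.
    Root lily: left subtree has 0 nodes { }, right has 1 {moss}.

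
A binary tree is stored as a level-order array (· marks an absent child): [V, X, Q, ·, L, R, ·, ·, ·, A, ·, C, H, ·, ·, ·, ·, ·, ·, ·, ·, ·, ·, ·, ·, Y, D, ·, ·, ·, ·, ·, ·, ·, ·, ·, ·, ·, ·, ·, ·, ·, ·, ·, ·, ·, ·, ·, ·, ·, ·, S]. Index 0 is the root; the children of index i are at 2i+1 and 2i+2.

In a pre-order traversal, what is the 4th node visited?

Pre-order visits the node, then its left subtree, then its right subtree.
Visit V.
At V: go left to X.
  Visit X.
  At X: no left child.
  At X: go right to L.
    Visit L.
    At L: go left to A.
      A is a leaf — visit A.
    At L: no right child.
At V: go right to Q.
  Visit Q.
  At Q: go left to R.
    Visit R.
    At R: go left to C.
      C is a leaf — visit C.
    At R: go right to H.
      Visit H.
      At H: go left to Y.
        Visit Y.
        At Y: go left to S.
          S is a leaf — visit S.
        At Y: no right child.
      At H: go right to D.
        D is a leaf — visit D.
  At Q: no right child.
Full pre-order sequence: V, X, L, A, Q, R, C, H, Y, S, D.

A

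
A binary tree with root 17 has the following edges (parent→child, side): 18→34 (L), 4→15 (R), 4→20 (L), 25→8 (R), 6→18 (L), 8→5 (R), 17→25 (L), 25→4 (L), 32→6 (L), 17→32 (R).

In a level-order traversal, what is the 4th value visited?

4

Level-order visits nodes level by level from the root, left to right within each level.
Level 0: 17
Level 1: 25, 32
Level 2: 4, 8, 6
Level 3: 20, 15, 5, 18
Level 4: 34
Full level-order sequence: 17, 25, 32, 4, 8, 6, 20, 15, 5, 18, 34.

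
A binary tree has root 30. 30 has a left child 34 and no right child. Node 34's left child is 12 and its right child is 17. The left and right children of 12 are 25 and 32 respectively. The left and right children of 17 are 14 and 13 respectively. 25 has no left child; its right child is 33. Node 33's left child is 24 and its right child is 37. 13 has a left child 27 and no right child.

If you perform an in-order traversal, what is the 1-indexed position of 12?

In-order visits the left subtree, then the node, then the right subtree.
At 30: go left to 34.
  At 34: go left to 12.
    At 12: go left to 25.
      At 25: no left child.
      Visit 25.
      At 25: go right to 33.
        At 33: go left to 24.
          24 is a leaf — visit 24.
        Visit 33.
        At 33: go right to 37.
          37 is a leaf — visit 37.
    Visit 12.
    At 12: go right to 32.
      32 is a leaf — visit 32.
  Visit 34.
  At 34: go right to 17.
    At 17: go left to 14.
      14 is a leaf — visit 14.
    Visit 17.
    At 17: go right to 13.
      At 13: go left to 27.
        27 is a leaf — visit 27.
      Visit 13.
      At 13: no right child.
Visit 30.
At 30: no right child.
Full in-order sequence: 25, 24, 33, 37, 12, 32, 34, 14, 17, 27, 13, 30.

5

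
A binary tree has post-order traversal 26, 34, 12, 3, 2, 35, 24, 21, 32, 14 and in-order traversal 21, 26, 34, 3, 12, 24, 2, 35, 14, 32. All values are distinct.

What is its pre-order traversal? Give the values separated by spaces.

The last element of post-order is the root; it splits in-order into left and right subtrees.
Root 14: left subtree has 8 nodes {21, 26, 34, 3, 12, 24, 2, 35}, right has 1 {32}.
  Root 21: left subtree has 0 nodes { }, right has 7 {26, 34, 3, 12, 24, 2, 35}.
    Root 24: left subtree has 4 nodes {26, 34, 3, 12}, right has 2 {2, 35}.
      Root 3: left subtree has 2 nodes {26, 34}, right has 1 {12}.
        Root 34: left subtree has 1 node {26}, right has 0 { }.
      Root 35: left subtree has 1 node {2}, right has 0 { }.

14 21 24 3 34 26 12 35 2 32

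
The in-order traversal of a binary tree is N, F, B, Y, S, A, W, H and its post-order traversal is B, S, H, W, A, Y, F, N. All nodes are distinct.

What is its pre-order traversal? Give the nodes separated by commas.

N, F, Y, B, A, S, W, H

The last element of post-order is the root; it splits in-order into left and right subtrees.
Root N: left subtree has 0 nodes { }, right has 7 {F, B, Y, S, A, W, H}.
  Root F: left subtree has 0 nodes { }, right has 6 {B, Y, S, A, W, H}.
    Root Y: left subtree has 1 node {B}, right has 4 {S, A, W, H}.
      Root A: left subtree has 1 node {S}, right has 2 {W, H}.
        Root W: left subtree has 0 nodes { }, right has 1 {H}.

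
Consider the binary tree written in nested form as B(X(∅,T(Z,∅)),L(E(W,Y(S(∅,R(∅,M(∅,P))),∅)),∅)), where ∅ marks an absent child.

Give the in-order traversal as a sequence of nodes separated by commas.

X, Z, T, B, W, E, S, R, M, P, Y, L

In-order visits the left subtree, then the node, then the right subtree.
At B: go left to X.
  At X: no left child.
  Visit X.
  At X: go right to T.
    At T: go left to Z.
      Z is a leaf — visit Z.
    Visit T.
    At T: no right child.
Visit B.
At B: go right to L.
  At L: go left to E.
    At E: go left to W.
      W is a leaf — visit W.
    Visit E.
    At E: go right to Y.
      At Y: go left to S.
        At S: no left child.
        Visit S.
        At S: go right to R.
          At R: no left child.
          Visit R.
          At R: go right to M.
            At M: no left child.
            Visit M.
            At M: go right to P.
              P is a leaf — visit P.
      Visit Y.
      At Y: no right child.
  Visit L.
  At L: no right child.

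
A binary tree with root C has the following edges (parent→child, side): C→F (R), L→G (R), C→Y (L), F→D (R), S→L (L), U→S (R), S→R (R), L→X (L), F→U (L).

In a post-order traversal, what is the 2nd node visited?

Post-order visits the left subtree, then the right subtree, then the node.
At C: go left to Y.
  Y is a leaf — visit Y.
At C: go right to F.
  At F: go left to U.
    At U: no left child.
    At U: go right to S.
      At S: go left to L.
        At L: go left to X.
          X is a leaf — visit X.
        At L: go right to G.
          G is a leaf — visit G.
        Visit L.
      At S: go right to R.
        R is a leaf — visit R.
      Visit S.
    Visit U.
  At F: go right to D.
    D is a leaf — visit D.
  Visit F.
Visit C.
Full post-order sequence: Y, X, G, L, R, S, U, D, F, C.

X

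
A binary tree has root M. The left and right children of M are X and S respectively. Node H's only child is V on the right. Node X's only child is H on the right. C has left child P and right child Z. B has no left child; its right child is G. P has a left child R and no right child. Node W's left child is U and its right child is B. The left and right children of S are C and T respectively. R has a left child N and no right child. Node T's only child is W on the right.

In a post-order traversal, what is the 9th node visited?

Post-order visits the left subtree, then the right subtree, then the node.
At M: go left to X.
  At X: no left child.
  At X: go right to H.
    At H: no left child.
    At H: go right to V.
      V is a leaf — visit V.
    Visit H.
  Visit X.
At M: go right to S.
  At S: go left to C.
    At C: go left to P.
      At P: go left to R.
        At R: go left to N.
          N is a leaf — visit N.
        At R: no right child.
        Visit R.
      At P: no right child.
      Visit P.
    At C: go right to Z.
      Z is a leaf — visit Z.
    Visit C.
  At S: go right to T.
    At T: no left child.
    At T: go right to W.
      At W: go left to U.
        U is a leaf — visit U.
      At W: go right to B.
        At B: no left child.
        At B: go right to G.
          G is a leaf — visit G.
        Visit B.
      Visit W.
    Visit T.
  Visit S.
Visit M.
Full post-order sequence: V, H, X, N, R, P, Z, C, U, G, B, W, T, S, M.

U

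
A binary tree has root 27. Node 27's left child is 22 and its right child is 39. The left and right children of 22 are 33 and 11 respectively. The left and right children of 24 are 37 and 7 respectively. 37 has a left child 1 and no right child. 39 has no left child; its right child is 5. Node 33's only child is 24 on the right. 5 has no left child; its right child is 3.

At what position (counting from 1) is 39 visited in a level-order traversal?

3

Level-order visits nodes level by level from the root, left to right within each level.
Level 0: 27
Level 1: 22, 39
Level 2: 33, 11, 5
Level 3: 24, 3
Level 4: 37, 7
Level 5: 1
Full level-order sequence: 27, 22, 39, 33, 11, 5, 24, 3, 37, 7, 1.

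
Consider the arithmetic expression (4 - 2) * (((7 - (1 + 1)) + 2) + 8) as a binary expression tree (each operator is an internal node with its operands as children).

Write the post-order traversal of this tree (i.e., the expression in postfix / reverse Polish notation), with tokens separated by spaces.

4 2 - 7 1 1 + - 2 + 8 + *

Post-order on an expression tree gives postfix notation: for each operator, emit left operand, right operand, then the operator.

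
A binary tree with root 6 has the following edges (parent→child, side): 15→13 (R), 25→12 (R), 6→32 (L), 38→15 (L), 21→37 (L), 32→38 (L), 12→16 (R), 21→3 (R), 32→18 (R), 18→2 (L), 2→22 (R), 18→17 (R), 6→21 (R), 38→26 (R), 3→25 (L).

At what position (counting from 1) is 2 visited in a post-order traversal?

6

Post-order visits the left subtree, then the right subtree, then the node.
At 6: go left to 32.
  At 32: go left to 38.
    At 38: go left to 15.
      At 15: no left child.
      At 15: go right to 13.
        13 is a leaf — visit 13.
      Visit 15.
    At 38: go right to 26.
      26 is a leaf — visit 26.
    Visit 38.
  At 32: go right to 18.
    At 18: go left to 2.
      At 2: no left child.
      At 2: go right to 22.
        22 is a leaf — visit 22.
      Visit 2.
    At 18: go right to 17.
      17 is a leaf — visit 17.
    Visit 18.
  Visit 32.
At 6: go right to 21.
  At 21: go left to 37.
    37 is a leaf — visit 37.
  At 21: go right to 3.
    At 3: go left to 25.
      At 25: no left child.
      At 25: go right to 12.
        At 12: no left child.
        At 12: go right to 16.
          16 is a leaf — visit 16.
        Visit 12.
      Visit 25.
    At 3: no right child.
    Visit 3.
  Visit 21.
Visit 6.
Full post-order sequence: 13, 15, 26, 38, 22, 2, 17, 18, 32, 37, 16, 12, 25, 3, 21, 6.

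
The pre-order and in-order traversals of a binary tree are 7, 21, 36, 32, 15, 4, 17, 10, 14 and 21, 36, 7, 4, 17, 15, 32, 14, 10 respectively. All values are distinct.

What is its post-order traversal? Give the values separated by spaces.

The first element of pre-order is the root; it splits in-order into left and right subtrees.
Root 7: left subtree has 2 nodes {21, 36}, right has 6 {4, 17, 15, 32, 14, 10}.
  Root 21: left subtree has 0 nodes { }, right has 1 {36}.
  Root 32: left subtree has 3 nodes {4, 17, 15}, right has 2 {14, 10}.
    Root 15: left subtree has 2 nodes {4, 17}, right has 0 { }.
      Root 4: left subtree has 0 nodes { }, right has 1 {17}.
    Root 10: left subtree has 1 node {14}, right has 0 { }.

36 21 17 4 15 14 10 32 7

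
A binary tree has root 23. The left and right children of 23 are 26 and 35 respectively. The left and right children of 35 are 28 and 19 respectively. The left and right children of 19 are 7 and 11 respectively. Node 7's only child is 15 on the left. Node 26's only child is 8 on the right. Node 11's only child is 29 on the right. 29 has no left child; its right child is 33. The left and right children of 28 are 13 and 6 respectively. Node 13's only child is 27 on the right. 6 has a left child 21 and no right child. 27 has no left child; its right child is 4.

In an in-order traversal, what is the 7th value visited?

28

In-order visits the left subtree, then the node, then the right subtree.
At 23: go left to 26.
  At 26: no left child.
  Visit 26.
  At 26: go right to 8.
    8 is a leaf — visit 8.
Visit 23.
At 23: go right to 35.
  At 35: go left to 28.
    At 28: go left to 13.
      At 13: no left child.
      Visit 13.
      At 13: go right to 27.
        At 27: no left child.
        Visit 27.
        At 27: go right to 4.
          4 is a leaf — visit 4.
    Visit 28.
    At 28: go right to 6.
      At 6: go left to 21.
        21 is a leaf — visit 21.
      Visit 6.
      At 6: no right child.
  Visit 35.
  At 35: go right to 19.
    At 19: go left to 7.
      At 7: go left to 15.
        15 is a leaf — visit 15.
      Visit 7.
      At 7: no right child.
    Visit 19.
    At 19: go right to 11.
      At 11: no left child.
      Visit 11.
      At 11: go right to 29.
        At 29: no left child.
        Visit 29.
        At 29: go right to 33.
          33 is a leaf — visit 33.
Full in-order sequence: 26, 8, 23, 13, 27, 4, 28, 21, 6, 35, 15, 7, 19, 11, 29, 33.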